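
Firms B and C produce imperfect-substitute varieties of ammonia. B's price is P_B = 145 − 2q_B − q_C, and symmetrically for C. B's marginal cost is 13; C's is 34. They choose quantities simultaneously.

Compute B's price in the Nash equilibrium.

68.6

Firm B's profit: π = q_B(145 − 2q_B − q_C) − 13q_B.
∂π/∂q_B = 132 − 4q_B − q_C = 0 ⇒ q_B = 33 − 0.25q_C.
Similarly q_C = 27.75 − 0.25q_B.
Plugging q_C into B's best response: q_B = 33 − 0.25(27.75 − 0.25q_B) ⇒ 0.9375q_B = 26.0625, so q_B = 27.8.
Then q_C = 27.75 − 0.25·27.8 = 20.8.
P_B = 145 − 2·27.8 − 20.8 = 68.6.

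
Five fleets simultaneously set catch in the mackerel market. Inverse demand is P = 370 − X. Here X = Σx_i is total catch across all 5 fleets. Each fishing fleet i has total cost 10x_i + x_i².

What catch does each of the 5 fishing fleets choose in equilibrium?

A representative fishing fleet's profit is π_i = x_i(370 − X) − 10x_i − x_i², with X = x_i + Σ_{j≠i} x_j.
First-order condition: 360 − 4x_i − Σ_{j≠i} x_j = 0.
Imposing symmetry (x_j = x for all j) turns Σ_{j≠i} x_j into 4x, so 360 = 8x and x = 45.

45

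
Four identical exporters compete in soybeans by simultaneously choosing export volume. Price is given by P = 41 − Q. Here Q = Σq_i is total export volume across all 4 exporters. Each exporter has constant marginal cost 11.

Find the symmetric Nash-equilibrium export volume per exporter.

A representative exporter's profit is π_i = q_i(41 − Q) − 11q_i, with Q = q_i + Σ_{j≠i} q_j.
First-order condition: 30 − 2q_i − Σ_{j≠i} q_j = 0.
In a symmetric equilibrium every exporter chooses the same q, so Σ_{j≠i} q_j = 3q. The condition becomes 30 − 5q = 0, giving q = 30/5 = 6.

6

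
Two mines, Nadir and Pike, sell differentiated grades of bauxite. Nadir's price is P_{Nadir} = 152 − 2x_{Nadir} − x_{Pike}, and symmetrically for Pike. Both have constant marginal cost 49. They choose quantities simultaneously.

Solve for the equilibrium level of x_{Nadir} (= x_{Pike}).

20.6

Mine Nadir's profit: π = x_{Nadir}(152 − 2x_{Nadir} − x_{Pike}) − 49x_{Nadir}.
∂π/∂x_{Nadir} = 103 − 4x_{Nadir} − x_{Pike} = 0 ⇒ x_{Nadir} = 25.75 − 0.25x_{Pike}.
Setting x_{Nadir} = x_{Pike} in the reaction function: x_{Nadir} = 25.75 − 0.25x_{Nadir}, so x_{Nadir} = 25.75 / 1.25 = 20.6.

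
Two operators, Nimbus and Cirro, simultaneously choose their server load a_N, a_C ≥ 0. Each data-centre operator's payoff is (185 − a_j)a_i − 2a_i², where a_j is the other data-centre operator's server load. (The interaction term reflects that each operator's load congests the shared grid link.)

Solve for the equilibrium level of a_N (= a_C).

37

Nimbus's payoff is (185 − a_C)a_N − 2a_N².
∂π/∂a_N = 185 − a_C − 4a_N = 0, so a_N = 46.25 − 0.25a_C.
The game is symmetric, so in equilibrium a_C = a_N: the reaction function gives 1.25a_N = 46.25, hence a_N = 37.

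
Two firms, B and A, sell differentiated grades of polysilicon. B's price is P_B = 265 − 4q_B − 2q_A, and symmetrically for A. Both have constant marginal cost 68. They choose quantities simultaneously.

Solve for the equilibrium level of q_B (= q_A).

19.7

Firm B's profit: π = q_B(265 − 4q_B − 2q_A) − 68q_B.
∂π/∂q_B = 197 − 8q_B − 2q_A = 0 ⇒ q_B = 24.625 − 0.25q_A.
Setting q_B = q_A in the reaction function: q_B = 24.625 − 0.25q_B, so q_B = 24.625 / 1.25 = 19.7.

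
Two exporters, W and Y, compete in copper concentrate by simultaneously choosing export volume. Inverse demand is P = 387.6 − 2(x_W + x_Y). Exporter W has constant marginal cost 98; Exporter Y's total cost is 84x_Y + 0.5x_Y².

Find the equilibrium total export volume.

92.25

Exporter W's profit: π = x_W(387.6 − 2(x_W + x_Y)) − 98x_W.
∂π/∂x_W = 289.6 − 4x_W − 2x_Y = 0, so x_W = 72.4 − 0.5x_Y.
For Y: ∂π/∂x_Y = 303.6 − 5x_Y − 2x_W = 0 ⇒ x_Y = 60.72 − 0.4x_W.
Plugging x_Y into W's best response: x_W = 72.4 − 0.5(60.72 − 0.4x_W) ⇒ 0.8x_W = 42.04, so x_W = 52.55.
Then x_Y = 60.72 − 0.4·52.55 = 39.7.
Total export volume: 52.55 + 39.7 = 92.25.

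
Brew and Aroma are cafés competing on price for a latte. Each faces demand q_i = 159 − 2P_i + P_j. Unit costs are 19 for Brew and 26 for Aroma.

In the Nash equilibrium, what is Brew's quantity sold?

95.2

Brew's profit: π = (P_{Brew} − 19)(159 − 2P_{Brew} + P_{Aroma}).
∂π/∂P_{Brew} = 197 − 4P_{Brew} + P_{Aroma} = 0 ⇒ P_{Brew} = 49.25 + 0.25P_{Aroma}.
Similarly P_{Aroma} = 52.75 + 0.25P_{Brew}.
Solving the two reaction functions simultaneously: (1 − (0.25)(0.25))P_{Brew} = 49.25 + 0.25·52.75, so 0.9375P_{Brew} = 62.4375 and P_{Brew} = 66.6.
Then P_{Aroma} = 52.75 + 0.25·66.6 = 69.4.
q_{Brew} = 159 − 2·66.6 + 69.4 = 95.2.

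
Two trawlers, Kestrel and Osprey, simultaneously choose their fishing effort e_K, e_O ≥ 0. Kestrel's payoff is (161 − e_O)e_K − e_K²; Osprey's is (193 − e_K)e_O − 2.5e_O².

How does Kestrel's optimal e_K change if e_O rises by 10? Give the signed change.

Expanding Kestrel's payoff: 161e_K − e_Oe_K − e_K².
∂π/∂e_K = 161 − e_O − 2e_K = 0, so e_K = 80.5 − 0.5e_O.
The reaction-function slope is −0.5, so a 10-unit rise in e_O moves e_K by −0.5 × 10 = −5. Kestrel's best response falls — the actions are strategic substitutes.

-5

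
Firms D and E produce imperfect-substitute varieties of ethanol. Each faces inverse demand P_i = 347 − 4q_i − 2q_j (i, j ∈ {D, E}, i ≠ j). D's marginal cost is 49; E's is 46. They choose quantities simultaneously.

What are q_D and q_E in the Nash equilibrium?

29.7, 30.2

Firm D's profit: π = q_D(347 − 4q_D − 2q_E) − 49q_D.
∂π/∂q_D = 298 − 8q_D − 2q_E = 0 ⇒ q_D = 37.25 − 0.25q_E.
Similarly q_E = 37.625 − 0.25q_D.
Plugging q_E into D's best response: q_D = 37.25 − 0.25(37.625 − 0.25q_D) ⇒ 0.9375q_D = 891/32, so q_D = 29.7.
Then q_E = 37.625 − 0.25·29.7 = 30.2.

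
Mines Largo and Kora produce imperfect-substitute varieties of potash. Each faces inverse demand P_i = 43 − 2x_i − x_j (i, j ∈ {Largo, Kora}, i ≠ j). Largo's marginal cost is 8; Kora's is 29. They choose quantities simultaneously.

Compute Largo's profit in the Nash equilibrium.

141.12

Mine Largo's profit: π = x_{Largo}(43 − 2x_{Largo} − x_{Kora}) − 8x_{Largo}.
∂π/∂x_{Largo} = 35 − 4x_{Largo} − x_{Kora} = 0 ⇒ x_{Largo} = 8.75 − 0.25x_{Kora}.
Similarly x_{Kora} = 3.5 − 0.25x_{Largo}.
Solving the two reaction functions simultaneously: (1 − (−0.25)(−0.25))x_{Largo} = 8.75 − 0.25·3.5, so 0.9375x_{Largo} = 7.875 and x_{Largo} = 8.4.
Then x_{Kora} = 3.5 − 0.25·8.4 = 1.4.
P_{Largo} = 43 − 2·8.4 − 1.4 = 24.8.
Profit = (24.8 − 8)·8.4 = 141.12.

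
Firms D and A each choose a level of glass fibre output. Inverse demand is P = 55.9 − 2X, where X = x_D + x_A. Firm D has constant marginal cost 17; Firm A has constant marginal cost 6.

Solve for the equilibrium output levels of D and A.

4.65, 10.15

Firm D's profit: π = x_D(55.9 − 2(x_D + x_A)) − 17x_D.
∂π/∂x_D = 38.9 − 4x_D − 2x_A = 0, so x_D = 9.725 − 0.5x_A.
By the same steps for A: x_A = 12.475 − 0.5x_D.
Plugging x_A into D's best response: x_D = 9.725 − 0.5(12.475 − 0.5x_D) ⇒ 0.75x_D = 3.4875, so x_D = 4.65.
Then x_A = 12.475 − 0.5·4.65 = 10.15.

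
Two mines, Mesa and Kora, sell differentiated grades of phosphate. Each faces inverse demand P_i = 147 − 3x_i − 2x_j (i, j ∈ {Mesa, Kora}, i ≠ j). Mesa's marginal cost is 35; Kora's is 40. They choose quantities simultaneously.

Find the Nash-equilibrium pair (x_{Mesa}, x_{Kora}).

14.3125, 13.0625

Mine Mesa's profit: π = x_{Mesa}(147 − 3x_{Mesa} − 2x_{Kora}) − 35x_{Mesa}.
∂π/∂x_{Mesa} = 112 − 6x_{Mesa} − 2x_{Kora} = 0 ⇒ x_{Mesa} = 56/3 − (1/3)x_{Kora}.
Similarly x_{Kora} = 107/6 − (1/3)x_{Mesa}.
Substituting the second reaction function into the first: x_{Mesa} = 56/3 − (1/3)(107/6 − (1/3)x_{Mesa}), which gives (8/9)x_{Mesa} = 229/18 ⇒ x_{Mesa} = 14.3125.
Then x_{Kora} = 107/6 − (1/3)·14.3125 = 13.0625.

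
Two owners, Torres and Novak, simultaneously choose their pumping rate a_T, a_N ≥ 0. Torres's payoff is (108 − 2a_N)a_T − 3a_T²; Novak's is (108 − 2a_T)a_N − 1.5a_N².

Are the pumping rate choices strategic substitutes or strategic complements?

strategic substitutes

Expanding Torres's payoff: 108a_T − 2a_Na_T − 3a_T².
∂π/∂a_T = 108 − 2a_N − 6a_T = 0, so a_T = 18 − (1/3)a_N.
The best-response slope da_T/da_N = −1/3 < 0: the reaction function is downward-sloping, so the choices are strategic substitutes.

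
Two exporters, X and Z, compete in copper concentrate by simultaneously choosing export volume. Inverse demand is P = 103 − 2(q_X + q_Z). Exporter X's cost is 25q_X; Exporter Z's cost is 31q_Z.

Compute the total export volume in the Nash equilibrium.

25

Exporter X's profit: π = q_X(103 − 2(q_X + q_Z)) − 25q_X.
∂π/∂q_X = 78 − 4q_X − 2q_Z = 0, so q_X = 19.5 − 0.5q_Z.
By the same steps for Z: q_Z = 18 − 0.5q_X.
Substituting the second reaction function into the first: q_X = 19.5 − 0.5(18 − 0.5q_X), which gives 0.75q_X = 10.5 ⇒ q_X = 14.
Then q_Z = 18 − 0.5·14 = 11.
Total export volume: 14 + 11 = 25.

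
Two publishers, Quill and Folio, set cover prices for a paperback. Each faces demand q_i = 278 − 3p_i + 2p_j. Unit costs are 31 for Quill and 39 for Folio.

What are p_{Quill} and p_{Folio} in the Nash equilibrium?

Quill's profit: π = (p_{Quill} − 31)(278 − 3p_{Quill} + 2p_{Folio}).
∂π/∂p_{Quill} = 371 − 6p_{Quill} + 2p_{Folio} = 0 ⇒ p_{Quill} = 371/6 + (1/3)p_{Folio}.
Similarly p_{Folio} = 395/6 + (1/3)p_{Quill}.
Solving the two reaction functions simultaneously: (1 − (1/3)(1/3))p_{Quill} = 371/6 + (1/3)·(395/6), so (8/9)p_{Quill} = 754/9 and p_{Quill} = 94.25.
Then p_{Folio} = 395/6 + (1/3)·94.25 = 97.25.

94.25, 97.25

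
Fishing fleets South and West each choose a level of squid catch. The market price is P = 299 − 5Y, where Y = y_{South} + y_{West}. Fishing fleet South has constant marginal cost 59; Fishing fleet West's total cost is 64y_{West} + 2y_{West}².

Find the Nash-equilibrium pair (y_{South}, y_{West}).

Fishing fleet South's profit: π = y_{South}(299 − 5(y_{South} + y_{West})) − 59y_{South}.
∂π/∂y_{South} = 240 − 10y_{South} − 5y_{West} = 0, so y_{South} = 24 − 0.5y_{West}.
For West: ∂π/∂y_{West} = 235 − 14y_{West} − 5y_{South} = 0 ⇒ y_{West} = 235/14 − (5/14)y_{South}.
Plugging y_{West} into South's best response: y_{South} = 24 − 0.5(235/14 − (5/14)y_{South}) ⇒ (23/28)y_{South} = 437/28, so y_{South} = 19.
Then y_{West} = 235/14 − (5/14)·19 = 10.

19, 10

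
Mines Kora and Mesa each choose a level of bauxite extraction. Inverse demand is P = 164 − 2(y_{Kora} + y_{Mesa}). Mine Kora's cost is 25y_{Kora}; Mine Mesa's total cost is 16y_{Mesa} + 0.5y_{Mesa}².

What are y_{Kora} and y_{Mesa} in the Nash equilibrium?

24.9375, 19.625

Mine Kora's profit: π = y_{Kora}(164 − 2(y_{Kora} + y_{Mesa})) − 25y_{Kora}.
∂π/∂y_{Kora} = 139 − 4y_{Kora} − 2y_{Mesa} = 0, so y_{Kora} = 34.75 − 0.5y_{Mesa}.
For Mesa: ∂π/∂y_{Mesa} = 148 − 5y_{Mesa} − 2y_{Kora} = 0 ⇒ y_{Mesa} = 29.6 − 0.4y_{Kora}.
Plugging y_{Mesa} into Kora's best response: y_{Kora} = 34.75 − 0.5(29.6 − 0.4y_{Kora}) ⇒ 0.8y_{Kora} = 19.95, so y_{Kora} = 24.9375.
Then y_{Mesa} = 29.6 − 0.4·24.9375 = 19.625.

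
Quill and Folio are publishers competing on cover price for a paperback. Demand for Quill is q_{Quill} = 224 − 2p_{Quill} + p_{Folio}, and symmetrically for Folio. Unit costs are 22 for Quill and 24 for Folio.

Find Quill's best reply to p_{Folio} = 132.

100

Quill's profit: π = (p_{Quill} − 22)(224 − 2p_{Quill} + p_{Folio}).
∂π/∂p_{Quill} = 268 − 4p_{Quill} + p_{Folio} = 0 ⇒ p_{Quill} = 67 + 0.25p_{Folio}.
At p_{Folio} = 132: p_{Quill} = 67 + 0.25·132 = 100.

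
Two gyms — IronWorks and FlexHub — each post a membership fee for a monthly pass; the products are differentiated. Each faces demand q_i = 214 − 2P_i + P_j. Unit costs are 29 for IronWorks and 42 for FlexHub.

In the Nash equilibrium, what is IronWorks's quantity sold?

126.8

IronWorks's profit: π = (P_{IronWorks} − 29)(214 − 2P_{IronWorks} + P_{FlexHub}).
∂π/∂P_{IronWorks} = 272 − 4P_{IronWorks} + P_{FlexHub} = 0 ⇒ P_{IronWorks} = 68 + 0.25P_{FlexHub}.
Similarly P_{FlexHub} = 74.5 + 0.25P_{IronWorks}.
Solving the two reaction functions simultaneously: (1 − (0.25)(0.25))P_{IronWorks} = 68 + 0.25·74.5, so 0.9375P_{IronWorks} = 86.625 and P_{IronWorks} = 92.4.
Then P_{FlexHub} = 74.5 + 0.25·92.4 = 97.6.
q_{IronWorks} = 214 − 2·92.4 + 97.6 = 126.8.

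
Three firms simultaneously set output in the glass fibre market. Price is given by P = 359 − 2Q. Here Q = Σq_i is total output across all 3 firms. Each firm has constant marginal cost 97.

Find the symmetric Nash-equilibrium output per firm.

A representative firm's profit is π_i = q_i(359 − 2Q) − 97q_i, with Q = q_i + Σ_{j≠i} q_j.
First-order condition: 262 − 4q_i − 2Σ_{j≠i} q_j = 0.
Imposing symmetry (q_j = q for all j) turns Σ_{j≠i} q_j into 2q, so 262 = 8q and q = 32.75.

32.75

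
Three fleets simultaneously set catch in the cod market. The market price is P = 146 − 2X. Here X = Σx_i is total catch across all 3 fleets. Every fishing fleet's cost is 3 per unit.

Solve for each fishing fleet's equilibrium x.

17.875

A representative fishing fleet's profit is π_i = x_i(146 − 2X) − 3x_i, with X = x_i + Σ_{j≠i} x_j.
First-order condition: 143 − 4x_i − 2Σ_{j≠i} x_j = 0.
With identical fishing fleets, set every x_j = x: then 143 − 4x − 4x = 0, i.e. x = 143/8 = 17.875.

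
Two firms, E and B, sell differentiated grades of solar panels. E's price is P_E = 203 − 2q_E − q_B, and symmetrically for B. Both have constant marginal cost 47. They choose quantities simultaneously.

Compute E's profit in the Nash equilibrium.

1946.88

Firm E's profit: π = q_E(203 − 2q_E − q_B) − 47q_E.
∂π/∂q_E = 156 − 4q_E − q_B = 0 ⇒ q_E = 39 − 0.25q_B.
By symmetry q_B = q_E; substituting into the reaction function, 1.25q_E = 39 and q_E = 31.2.
P_E = 203 − 2·31.2 − 31.2 = 109.4.
Profit = (109.4 − 47)·31.2 = 1946.88.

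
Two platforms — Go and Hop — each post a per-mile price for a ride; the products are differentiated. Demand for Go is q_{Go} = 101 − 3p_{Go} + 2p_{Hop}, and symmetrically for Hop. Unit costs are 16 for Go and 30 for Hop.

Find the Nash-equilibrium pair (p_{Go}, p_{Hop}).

39.875, 45.125

Go's profit: π = (p_{Go} − 16)(101 − 3p_{Go} + 2p_{Hop}).
∂π/∂p_{Go} = 149 − 6p_{Go} + 2p_{Hop} = 0 ⇒ p_{Go} = 149/6 + (1/3)p_{Hop}.
Similarly p_{Hop} = 191/6 + (1/3)p_{Go}.
Solving the two reaction functions simultaneously: (1 − (1/3)(1/3))p_{Go} = 149/6 + (1/3)·(191/6), so (8/9)p_{Go} = 319/9 and p_{Go} = 39.875.
Then p_{Hop} = 191/6 + (1/3)·39.875 = 45.125.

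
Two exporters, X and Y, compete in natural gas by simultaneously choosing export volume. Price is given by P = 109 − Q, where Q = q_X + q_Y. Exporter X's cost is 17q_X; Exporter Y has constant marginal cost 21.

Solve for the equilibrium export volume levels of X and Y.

Exporter X's profit: π = q_X(109 − (q_X + q_Y)) − 17q_X.
∂π/∂q_X = 92 − 2q_X − q_Y = 0, so q_X = 46 − 0.5q_Y.
By the same steps for Y: q_Y = 44 − 0.5q_X.
Plugging q_Y into X's best response: q_X = 46 − 0.5(44 − 0.5q_X) ⇒ 0.75q_X = 24, so q_X = 32.
Then q_Y = 44 − 0.5·32 = 28.

32, 28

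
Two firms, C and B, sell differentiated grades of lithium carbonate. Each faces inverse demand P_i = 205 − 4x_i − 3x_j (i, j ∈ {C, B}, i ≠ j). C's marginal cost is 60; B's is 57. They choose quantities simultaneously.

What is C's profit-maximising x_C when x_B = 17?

11.75

Firm C's profit: π = x_C(205 − 4x_C − 3x_B) − 60x_C.
∂π/∂x_C = 145 − 8x_C − 3x_B = 0 ⇒ x_C = 18.125 − 0.375x_B.
At x_B = 17: x_C = 18.125 − 0.375·17 = 11.75.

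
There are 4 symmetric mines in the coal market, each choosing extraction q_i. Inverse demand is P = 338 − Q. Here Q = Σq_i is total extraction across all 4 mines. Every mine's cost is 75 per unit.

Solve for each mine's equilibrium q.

A representative mine's profit is π_i = q_i(338 − Q) − 75q_i, with Q = q_i + Σ_{j≠i} q_j.
First-order condition: 263 − 2q_i − Σ_{j≠i} q_j = 0.
In a symmetric equilibrium every mine chooses the same q, so Σ_{j≠i} q_j = 3q. The condition becomes 263 − 5q = 0, giving q = 263/5 = 52.6.

52.6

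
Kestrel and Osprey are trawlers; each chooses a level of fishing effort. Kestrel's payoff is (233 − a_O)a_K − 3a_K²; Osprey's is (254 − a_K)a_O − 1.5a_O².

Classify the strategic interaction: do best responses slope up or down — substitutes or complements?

strategic substitutes

Expanding Kestrel's payoff: 233a_K − a_Oa_K − 3a_K².
∂π/∂a_K = 233 − a_O − 6a_K = 0, so a_K = 233/6 − (1/6)a_O.
The best-response slope da_K/da_O = −1/6 < 0: the reaction function is downward-sloping, so the choices are strategic substitutes.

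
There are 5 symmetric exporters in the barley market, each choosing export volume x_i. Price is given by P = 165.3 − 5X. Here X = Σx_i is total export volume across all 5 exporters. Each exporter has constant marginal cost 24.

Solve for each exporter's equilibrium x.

A representative exporter's profit is π_i = x_i(165.3 − 5X) − 24x_i, with X = x_i + Σ_{j≠i} x_j.
First-order condition: 141.3 − 10x_i − 5Σ_{j≠i} x_j = 0.
With identical exporters, set every x_j = x: then 141.3 − 10x − 20x = 0, i.e. x = 141.3/30 = 4.71.

4.71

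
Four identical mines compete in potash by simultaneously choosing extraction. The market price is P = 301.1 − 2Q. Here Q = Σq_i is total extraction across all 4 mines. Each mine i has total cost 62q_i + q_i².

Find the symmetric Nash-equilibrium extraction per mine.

A representative mine's profit is π_i = q_i(301.1 − 2Q) − 62q_i − q_i², with Q = q_i + Σ_{j≠i} q_j.
First-order condition: 239.1 − 6q_i − 2Σ_{j≠i} q_j = 0.
With identical mines, set every q_j = q: then 239.1 − 6q − 6q = 0, i.e. q = 239.1/12 = 19.925.

19.925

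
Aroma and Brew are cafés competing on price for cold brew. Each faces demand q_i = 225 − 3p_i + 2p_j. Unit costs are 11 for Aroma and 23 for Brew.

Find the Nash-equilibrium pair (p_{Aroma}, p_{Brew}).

Aroma's profit: π = (p_{Aroma} − 11)(225 − 3p_{Aroma} + 2p_{Brew}).
∂π/∂p_{Aroma} = 258 − 6p_{Aroma} + 2p_{Brew} = 0 ⇒ p_{Aroma} = 43 + (1/3)p_{Brew}.
Similarly p_{Brew} = 49 + (1/3)p_{Aroma}.
Substituting the second reaction function into the first: p_{Aroma} = 43 + (1/3)(49 + (1/3)p_{Aroma}), which gives (8/9)p_{Aroma} = 178/3 ⇒ p_{Aroma} = 66.75.
Then p_{Brew} = 49 + (1/3)·66.75 = 71.25.

66.75, 71.25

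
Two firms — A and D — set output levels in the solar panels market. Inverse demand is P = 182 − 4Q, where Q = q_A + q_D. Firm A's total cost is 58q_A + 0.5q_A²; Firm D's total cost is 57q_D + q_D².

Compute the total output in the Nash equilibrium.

18.5

Firm A's profit: π = q_A(182 − 4(q_A + q_D)) − 58q_A − 0.5q_A².
∂π/∂q_A = 124 − 9q_A − 4q_D = 0, so q_A = 124/9 − (4/9)q_D.
For D: ∂π/∂q_D = 125 − 10q_D − 4q_A = 0 ⇒ q_D = 12.5 − 0.4q_A.
Substituting the second reaction function into the first: q_A = 124/9 − (4/9)(12.5 − 0.4q_A), which gives (37/45)q_A = 74/9 ⇒ q_A = 10.
Then q_D = 12.5 − 0.4·10 = 8.5.
Total output: 10 + 8.5 = 18.5.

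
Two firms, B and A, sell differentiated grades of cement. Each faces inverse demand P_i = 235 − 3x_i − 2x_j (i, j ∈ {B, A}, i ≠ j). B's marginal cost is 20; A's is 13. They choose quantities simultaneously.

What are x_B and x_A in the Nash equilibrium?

26.4375, 28.1875

Firm B's profit: π = x_B(235 − 3x_B − 2x_A) − 20x_B.
∂π/∂x_B = 215 − 6x_B − 2x_A = 0 ⇒ x_B = 215/6 − (1/3)x_A.
Similarly x_A = 37 − (1/3)x_B.
Plugging x_A into B's best response: x_B = 215/6 − (1/3)(37 − (1/3)x_B) ⇒ (8/9)x_B = 23.5, so x_B = 26.4375.
Then x_A = 37 − (1/3)·26.4375 = 28.1875.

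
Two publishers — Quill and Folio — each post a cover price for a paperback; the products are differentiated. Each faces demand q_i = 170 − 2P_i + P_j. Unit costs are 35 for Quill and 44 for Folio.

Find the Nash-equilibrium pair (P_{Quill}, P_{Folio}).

Quill's profit: π = (P_{Quill} − 35)(170 − 2P_{Quill} + P_{Folio}).
∂π/∂P_{Quill} = 240 − 4P_{Quill} + P_{Folio} = 0 ⇒ P_{Quill} = 60 + 0.25P_{Folio}.
Similarly P_{Folio} = 64.5 + 0.25P_{Quill}.
Plugging P_{Folio} into Quill's best response: P_{Quill} = 60 + 0.25(64.5 + 0.25P_{Quill}) ⇒ 0.9375P_{Quill} = 76.125, so P_{Quill} = 81.2.
Then P_{Folio} = 64.5 + 0.25·81.2 = 84.8.

81.2, 84.8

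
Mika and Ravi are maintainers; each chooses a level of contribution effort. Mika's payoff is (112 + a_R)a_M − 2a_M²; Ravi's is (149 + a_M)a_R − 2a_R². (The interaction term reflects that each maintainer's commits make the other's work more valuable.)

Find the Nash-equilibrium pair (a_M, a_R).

39.8, 47.2

Expanding Mika's payoff: 112a_M + a_Ra_M − 2a_M².
∂π/∂a_M = 112 + a_R − 4a_M = 0, so a_M = 28 + 0.25a_R.
Likewise for Ravi: a_R = 37.25 + 0.25a_M.
Substituting the second reaction function into the first: a_M = 28 + 0.25(37.25 + 0.25a_M), which gives 0.9375a_M = 37.3125 ⇒ a_M = 39.8.
Then a_R = 37.25 + 0.25·39.8 = 47.2.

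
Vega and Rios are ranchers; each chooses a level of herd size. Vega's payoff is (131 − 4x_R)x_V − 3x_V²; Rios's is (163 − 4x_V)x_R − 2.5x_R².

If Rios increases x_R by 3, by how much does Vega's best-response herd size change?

-2

Expanding Vega's payoff: 131x_V − 4x_Rx_V − 3x_V².
∂π/∂x_V = 131 − 4x_R − 6x_V = 0, so x_V = 131/6 − (2/3)x_R.
The reaction-function slope is −2/3, so a 3-unit rise in x_R moves x_V by −2/3 × 3 = −2. Vega's best response falls — the actions are strategic substitutes.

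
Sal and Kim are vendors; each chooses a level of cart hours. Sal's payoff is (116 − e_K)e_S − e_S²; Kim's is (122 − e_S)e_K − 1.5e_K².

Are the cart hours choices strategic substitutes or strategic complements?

Expanding Sal's payoff: 116e_S − e_Ke_S − e_S².
∂π/∂e_S = 116 − e_K − 2e_S = 0, so e_S = 58 − 0.5e_K.
The best-response slope de_S/de_K = −0.5 < 0: the reaction function is downward-sloping, so the choices are strategic substitutes.

strategic substitutes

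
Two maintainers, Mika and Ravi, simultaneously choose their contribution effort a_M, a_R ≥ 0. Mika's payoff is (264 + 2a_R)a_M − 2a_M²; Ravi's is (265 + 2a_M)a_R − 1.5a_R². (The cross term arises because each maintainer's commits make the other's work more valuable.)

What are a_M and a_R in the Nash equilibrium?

165.25, 198.5

Expanding Mika's payoff: 264a_M + 2a_Ra_M − 2a_M².
∂π/∂a_M = 264 + 2a_R − 4a_M = 0, so a_M = 66 + 0.5a_R.
Likewise for Ravi: a_R = 265/3 + (2/3)a_M.
Solving the two reaction functions simultaneously: (1 − (0.5)(2/3))a_M = 66 + 0.5·(265/3), so (2/3)a_M = 661/6 and a_M = 165.25.
Then a_R = 265/3 + (2/3)·165.25 = 198.5.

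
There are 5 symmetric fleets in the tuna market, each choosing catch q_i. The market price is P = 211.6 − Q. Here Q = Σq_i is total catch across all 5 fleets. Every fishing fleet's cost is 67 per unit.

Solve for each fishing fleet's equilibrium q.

24.1

A representative fishing fleet's profit is π_i = q_i(211.6 − Q) − 67q_i, with Q = q_i + Σ_{j≠i} q_j.
First-order condition: 144.6 − 2q_i − Σ_{j≠i} q_j = 0.
With identical fishing fleets, set every q_j = q: then 144.6 − 2q − 4q = 0, i.e. q = 144.6/6 = 24.1.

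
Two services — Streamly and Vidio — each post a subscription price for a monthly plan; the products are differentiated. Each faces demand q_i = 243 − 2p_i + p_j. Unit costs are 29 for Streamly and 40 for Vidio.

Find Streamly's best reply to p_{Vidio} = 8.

77.25

Streamly's profit: π = (p_{Streamly} − 29)(243 − 2p_{Streamly} + p_{Vidio}).
∂π/∂p_{Streamly} = 301 − 4p_{Streamly} + p_{Vidio} = 0 ⇒ p_{Streamly} = 75.25 + 0.25p_{Vidio}.
At p_{Vidio} = 8: p_{Streamly} = 75.25 + 0.25·8 = 77.25.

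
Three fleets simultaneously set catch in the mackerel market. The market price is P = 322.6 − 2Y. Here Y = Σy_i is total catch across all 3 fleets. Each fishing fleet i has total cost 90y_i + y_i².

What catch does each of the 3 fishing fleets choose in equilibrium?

23.26

A representative fishing fleet's profit is π_i = y_i(322.6 − 2Y) − 90y_i − y_i², with Y = y_i + Σ_{j≠i} y_j.
First-order condition: 232.6 − 6y_i − 2Σ_{j≠i} y_j = 0.
In a symmetric equilibrium every fishing fleet chooses the same y, so Σ_{j≠i} y_j = 2y. The condition becomes 232.6 − 10y = 0, giving y = 232.6/10 = 23.26.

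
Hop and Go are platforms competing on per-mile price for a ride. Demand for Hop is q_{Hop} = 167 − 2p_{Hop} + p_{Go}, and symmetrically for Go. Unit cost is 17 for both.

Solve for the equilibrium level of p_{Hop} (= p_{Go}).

67

Hop's profit: π = (p_{Hop} − 17)(167 − 2p_{Hop} + p_{Go}).
∂π/∂p_{Hop} = 201 − 4p_{Hop} + p_{Go} = 0 ⇒ p_{Hop} = 50.25 + 0.25p_{Go}.
The game is symmetric, so in equilibrium p_{Go} = p_{Hop}: the reaction function gives 0.75p_{Hop} = 50.25, hence p_{Hop} = 67.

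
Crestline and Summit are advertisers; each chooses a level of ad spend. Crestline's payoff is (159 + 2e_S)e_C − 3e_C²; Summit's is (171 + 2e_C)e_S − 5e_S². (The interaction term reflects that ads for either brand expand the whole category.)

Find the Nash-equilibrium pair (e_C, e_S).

Expanding Crestline's payoff: 159e_C + 2e_Se_C − 3e_C².
∂π/∂e_C = 159 + 2e_S − 6e_C = 0, so e_C = 26.5 + (1/3)e_S.
Likewise for Summit: e_S = 17.1 + 0.2e_C.
Substituting the second reaction function into the first: e_C = 26.5 + (1/3)(17.1 + 0.2e_C), which gives (14/15)e_C = 32.2 ⇒ e_C = 34.5.
Then e_S = 17.1 + 0.2·34.5 = 24.

34.5, 24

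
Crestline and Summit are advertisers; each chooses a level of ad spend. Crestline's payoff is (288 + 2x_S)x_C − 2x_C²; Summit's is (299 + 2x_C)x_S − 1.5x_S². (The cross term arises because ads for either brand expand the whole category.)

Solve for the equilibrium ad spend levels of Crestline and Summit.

Expanding Crestline's payoff: 288x_C + 2x_Sx_C − 2x_C².
∂π/∂x_C = 288 + 2x_S − 4x_C = 0, so x_C = 72 + 0.5x_S.
Likewise for Summit: x_S = 299/3 + (2/3)x_C.
Plugging x_S into Crestline's best response: x_C = 72 + 0.5(299/3 + (2/3)x_C) ⇒ (2/3)x_C = 731/6, so x_C = 182.75.
Then x_S = 299/3 + (2/3)·182.75 = 221.5.

182.75, 221.5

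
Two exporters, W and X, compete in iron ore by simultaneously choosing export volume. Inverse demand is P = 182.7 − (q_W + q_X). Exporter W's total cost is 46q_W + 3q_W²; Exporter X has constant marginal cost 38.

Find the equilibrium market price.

106.06

Exporter W's profit: π = q_W(182.7 − (q_W + q_X)) − 46q_W − 3q_W².
∂π/∂q_W = 136.7 − 8q_W − q_X = 0, so q_W = 17.0875 − 0.125q_X.
For X: ∂π/∂q_X = 144.7 − 2q_X − q_W = 0 ⇒ q_X = 72.35 − 0.5q_W.
Substituting the second reaction function into the first: q_W = 17.0875 − 0.125(72.35 − 0.5q_W), which gives 0.9375q_W = 1287/160 ⇒ q_W = 8.58.
Then q_X = 72.35 − 0.5·8.58 = 68.06.
Equilibrium price: P = 182.7 − 76.64 = 106.06.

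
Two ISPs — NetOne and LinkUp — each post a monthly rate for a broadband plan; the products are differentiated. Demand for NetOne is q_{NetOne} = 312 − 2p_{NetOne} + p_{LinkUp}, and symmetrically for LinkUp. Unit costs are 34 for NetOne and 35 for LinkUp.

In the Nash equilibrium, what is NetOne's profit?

NetOne's profit: π = (p_{NetOne} − 34)(312 − 2p_{NetOne} + p_{LinkUp}).
∂π/∂p_{NetOne} = 380 − 4p_{NetOne} + p_{LinkUp} = 0 ⇒ p_{NetOne} = 95 + 0.25p_{LinkUp}.
Similarly p_{LinkUp} = 95.5 + 0.25p_{NetOne}.
Substituting the second reaction function into the first: p_{NetOne} = 95 + 0.25(95.5 + 0.25p_{NetOne}), which gives 0.9375p_{NetOne} = 118.875 ⇒ p_{NetOne} = 126.8.
Then p_{LinkUp} = 95.5 + 0.25·126.8 = 127.2.
q_{NetOne} = 312 − 2·126.8 + 127.2 = 185.6.
Profit = (126.8 − 34)·185.6 = 17223.68.

17223.68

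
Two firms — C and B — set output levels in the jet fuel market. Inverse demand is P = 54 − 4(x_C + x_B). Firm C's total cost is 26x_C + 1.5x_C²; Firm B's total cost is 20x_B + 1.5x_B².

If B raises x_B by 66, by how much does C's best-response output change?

Firm C's profit: π = x_C(54 − 4(x_C + x_B)) − 26x_C − 1.5x_C².
∂π/∂x_C = 28 − 11x_C − 4x_B = 0, so x_C = 28/11 − (4/11)x_B.
The reaction-function slope is −4/11, so a 66-unit rise in x_B moves x_C by −4/11 × 66 = −24. C's best response falls — the actions are strategic substitutes.

-24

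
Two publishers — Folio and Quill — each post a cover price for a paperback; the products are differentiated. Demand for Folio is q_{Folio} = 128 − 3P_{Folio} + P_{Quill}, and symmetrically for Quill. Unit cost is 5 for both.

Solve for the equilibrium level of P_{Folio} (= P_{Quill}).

Folio's profit: π = (P_{Folio} − 5)(128 − 3P_{Folio} + P_{Quill}).
∂π/∂P_{Folio} = 143 − 6P_{Folio} + P_{Quill} = 0 ⇒ P_{Folio} = 143/6 + (1/6)P_{Quill}.
Setting P_{Folio} = P_{Quill} in the reaction function: P_{Folio} = 143/6 + (1/6)P_{Folio}, so P_{Folio} = (143/6) / (5/6) = 28.6.

28.6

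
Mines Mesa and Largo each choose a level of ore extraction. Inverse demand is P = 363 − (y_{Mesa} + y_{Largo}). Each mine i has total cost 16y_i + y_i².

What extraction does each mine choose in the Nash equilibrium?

Mine Mesa's profit: π = y_{Mesa}(363 − (y_{Mesa} + y_{Largo})) − 16y_{Mesa} − y_{Mesa}².
∂π/∂y_{Mesa} = 347 − 4y_{Mesa} − y_{Largo} = 0, so y_{Mesa} = 86.75 − 0.25y_{Largo}.
By symmetry y_{Largo} = y_{Mesa}; substituting into the reaction function, 1.25y_{Mesa} = 86.75 and y_{Mesa} = 69.4.

69.4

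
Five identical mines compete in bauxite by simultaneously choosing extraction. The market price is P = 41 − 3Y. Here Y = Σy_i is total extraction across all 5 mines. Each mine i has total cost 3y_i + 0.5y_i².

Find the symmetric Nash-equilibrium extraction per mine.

2

A representative mine's profit is π_i = y_i(41 − 3Y) − 3y_i − 0.5y_i², with Y = y_i + Σ_{j≠i} y_j.
First-order condition: 38 − 7y_i − 3Σ_{j≠i} y_j = 0.
With identical mines, set every y_j = y: then 38 − 7y − 12y = 0, i.e. y = 38/19 = 2.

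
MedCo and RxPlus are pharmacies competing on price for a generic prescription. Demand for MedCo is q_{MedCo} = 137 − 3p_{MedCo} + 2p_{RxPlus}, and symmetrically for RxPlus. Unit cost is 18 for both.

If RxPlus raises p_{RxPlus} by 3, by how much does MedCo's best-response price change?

MedCo's profit: π = (p_{MedCo} − 18)(137 − 3p_{MedCo} + 2p_{RxPlus}).
∂π/∂p_{MedCo} = 191 − 6p_{MedCo} + 2p_{RxPlus} = 0 ⇒ p_{MedCo} = 191/6 + (1/3)p_{RxPlus}.
The reaction-function slope is 1/3, so a 3-unit rise in p_{RxPlus} moves p_{MedCo} by 1/3 × 3 = 1. MedCo's best response rises — the actions are strategic complements.

1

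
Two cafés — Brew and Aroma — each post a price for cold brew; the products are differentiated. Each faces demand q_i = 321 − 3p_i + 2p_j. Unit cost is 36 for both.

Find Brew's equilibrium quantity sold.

213.75

Brew's profit: π = (p_{Brew} − 36)(321 − 3p_{Brew} + 2p_{Aroma}).
∂π/∂p_{Brew} = 429 − 6p_{Brew} + 2p_{Aroma} = 0 ⇒ p_{Brew} = 71.5 + (1/3)p_{Aroma}.
By symmetry p_{Aroma} = p_{Brew}; substituting into the reaction function, (2/3)p_{Brew} = 71.5 and p_{Brew} = 107.25.
q_{Brew} = 321 − 3·107.25 + 2·107.25 = 213.75.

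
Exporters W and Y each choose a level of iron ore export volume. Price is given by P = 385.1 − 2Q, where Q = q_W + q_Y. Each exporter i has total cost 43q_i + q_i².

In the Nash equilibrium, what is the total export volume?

Exporter W's profit: π = q_W(385.1 − 2(q_W + q_Y)) − 43q_W − q_W².
∂π/∂q_W = 342.1 − 6q_W − 2q_Y = 0, so q_W = 3421/60 − (1/3)q_Y.
By symmetry q_Y = q_W; substituting into the reaction function, (4/3)q_W = 3421/60 and q_W = 42.7625.
Total export volume: 42.7625 + 42.7625 = 85.525.

85.525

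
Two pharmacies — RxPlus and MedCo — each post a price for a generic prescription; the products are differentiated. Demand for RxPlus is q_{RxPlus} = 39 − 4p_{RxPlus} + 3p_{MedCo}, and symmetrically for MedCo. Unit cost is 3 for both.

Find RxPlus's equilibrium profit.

RxPlus's profit: π = (p_{RxPlus} − 3)(39 − 4p_{RxPlus} + 3p_{MedCo}).
∂π/∂p_{RxPlus} = 51 − 8p_{RxPlus} + 3p_{MedCo} = 0 ⇒ p_{RxPlus} = 6.375 + 0.375p_{MedCo}.
The game is symmetric, so in equilibrium p_{MedCo} = p_{RxPlus}: the reaction function gives 0.625p_{RxPlus} = 6.375, hence p_{RxPlus} = 10.2.
q_{RxPlus} = 39 − 4·10.2 + 3·10.2 = 28.8.
Profit = (10.2 − 3)·28.8 = 207.36.

207.36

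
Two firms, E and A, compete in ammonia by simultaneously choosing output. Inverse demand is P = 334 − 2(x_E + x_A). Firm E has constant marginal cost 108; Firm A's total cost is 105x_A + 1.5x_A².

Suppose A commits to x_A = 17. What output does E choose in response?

48

Firm E's profit: π = x_E(334 − 2(x_E + x_A)) − 108x_E.
∂π/∂x_E = 226 − 4x_E − 2x_A = 0, so x_E = 56.5 − 0.5x_A.
At x_A = 17: x_E = 56.5 − 0.5·17 = 48.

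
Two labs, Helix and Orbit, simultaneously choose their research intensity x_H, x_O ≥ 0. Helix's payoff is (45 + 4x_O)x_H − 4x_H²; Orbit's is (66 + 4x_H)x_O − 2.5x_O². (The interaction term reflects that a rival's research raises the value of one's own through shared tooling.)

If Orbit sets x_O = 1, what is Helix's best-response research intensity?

6.125

Expanding Helix's payoff: 45x_H + 4x_Ox_H − 4x_H².
∂π/∂x_H = 45 + 4x_O − 8x_H = 0, so x_H = 5.625 + 0.5x_O.
At x_O = 1: x_H = 5.625 + 0.5·1 = 6.125.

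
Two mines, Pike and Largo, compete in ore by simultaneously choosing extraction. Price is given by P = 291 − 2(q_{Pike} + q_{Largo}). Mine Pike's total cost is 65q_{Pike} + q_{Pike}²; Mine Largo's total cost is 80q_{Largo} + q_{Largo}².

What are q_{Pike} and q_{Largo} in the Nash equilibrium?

29.1875, 25.4375

Mine Pike's profit: π = q_{Pike}(291 − 2(q_{Pike} + q_{Largo})) − 65q_{Pike} − q_{Pike}².
∂π/∂q_{Pike} = 226 − 6q_{Pike} − 2q_{Largo} = 0, so q_{Pike} = 113/3 − (1/3)q_{Largo}.
By the same steps for Largo: q_{Largo} = 211/6 − (1/3)q_{Pike}.
Solving the two reaction functions simultaneously: (1 − (−1/3)(−1/3))q_{Pike} = 113/3 − (1/3)·(211/6), so (8/9)q_{Pike} = 467/18 and q_{Pike} = 29.1875.
Then q_{Largo} = 211/6 − (1/3)·29.1875 = 25.4375.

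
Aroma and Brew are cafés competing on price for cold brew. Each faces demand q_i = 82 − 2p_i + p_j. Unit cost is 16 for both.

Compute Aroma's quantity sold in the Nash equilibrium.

44

Aroma's profit: π = (p_{Aroma} − 16)(82 − 2p_{Aroma} + p_{Brew}).
∂π/∂p_{Aroma} = 114 − 4p_{Aroma} + p_{Brew} = 0 ⇒ p_{Aroma} = 28.5 + 0.25p_{Brew}.
The game is symmetric, so in equilibrium p_{Brew} = p_{Aroma}: the reaction function gives 0.75p_{Aroma} = 28.5, hence p_{Aroma} = 38.
q_{Aroma} = 82 − 2·38 + 38 = 44.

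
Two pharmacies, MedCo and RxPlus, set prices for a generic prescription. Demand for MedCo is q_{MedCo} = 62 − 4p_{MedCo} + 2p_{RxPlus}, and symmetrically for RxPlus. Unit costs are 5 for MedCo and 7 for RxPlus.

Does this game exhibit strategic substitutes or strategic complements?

strategic complements

MedCo's profit: π = (p_{MedCo} − 5)(62 − 4p_{MedCo} + 2p_{RxPlus}).
∂π/∂p_{MedCo} = 82 − 8p_{MedCo} + 2p_{RxPlus} = 0 ⇒ p_{MedCo} = 10.25 + 0.25p_{RxPlus}.
The best-response slope dp_{MedCo}/dp_{RxPlus} = 0.25 > 0: the reaction function is upward-sloping, so the choices are strategic complements.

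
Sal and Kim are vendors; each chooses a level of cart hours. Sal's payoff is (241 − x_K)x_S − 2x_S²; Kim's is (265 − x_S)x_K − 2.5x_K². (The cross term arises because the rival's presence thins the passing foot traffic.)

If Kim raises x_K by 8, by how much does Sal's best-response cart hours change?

Expanding Sal's payoff: 241x_S − x_Kx_S − 2x_S².
∂π/∂x_S = 241 − x_K − 4x_S = 0, so x_S = 60.25 − 0.25x_K.
The reaction-function slope is −0.25, so an 8-unit rise in x_K moves x_S by −0.25 × 8 = −2. Sal's best response falls — the actions are strategic substitutes.

-2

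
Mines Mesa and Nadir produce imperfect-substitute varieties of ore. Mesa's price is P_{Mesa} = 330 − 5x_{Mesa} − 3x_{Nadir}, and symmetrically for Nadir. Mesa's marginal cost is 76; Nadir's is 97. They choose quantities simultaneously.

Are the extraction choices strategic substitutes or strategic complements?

strategic substitutes

Mine Mesa's profit: π = x_{Mesa}(330 − 5x_{Mesa} − 3x_{Nadir}) − 76x_{Mesa}.
∂π/∂x_{Mesa} = 254 − 10x_{Mesa} − 3x_{Nadir} = 0 ⇒ x_{Mesa} = 25.4 − 0.3x_{Nadir}.
The best-response slope dx_{Mesa}/dx_{Nadir} = −0.3 < 0: the reaction function is downward-sloping, so the choices are strategic substitutes.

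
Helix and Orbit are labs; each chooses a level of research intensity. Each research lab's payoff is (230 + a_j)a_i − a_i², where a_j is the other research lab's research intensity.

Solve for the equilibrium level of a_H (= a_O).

230

Helix's payoff is (230 + a_O)a_H − a_H².
∂π/∂a_H = 230 + a_O − 2a_H = 0, so a_H = 115 + 0.5a_O.
Setting a_H = a_O in the reaction function: a_H = 115 + 0.5a_H, so a_H = 115 / 0.5 = 230.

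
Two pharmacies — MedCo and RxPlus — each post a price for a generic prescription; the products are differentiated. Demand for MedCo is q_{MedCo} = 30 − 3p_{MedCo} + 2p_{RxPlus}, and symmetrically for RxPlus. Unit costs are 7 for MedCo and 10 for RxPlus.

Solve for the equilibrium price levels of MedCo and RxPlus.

MedCo's profit: π = (p_{MedCo} − 7)(30 − 3p_{MedCo} + 2p_{RxPlus}).
∂π/∂p_{MedCo} = 51 − 6p_{MedCo} + 2p_{RxPlus} = 0 ⇒ p_{MedCo} = 8.5 + (1/3)p_{RxPlus}.
Similarly p_{RxPlus} = 10 + (1/3)p_{MedCo}.
Solving the two reaction functions simultaneously: (1 − (1/3)(1/3))p_{MedCo} = 8.5 + (1/3)·10, so (8/9)p_{MedCo} = 71/6 and p_{MedCo} = 13.3125.
Then p_{RxPlus} = 10 + (1/3)·13.3125 = 14.4375.

13.3125, 14.4375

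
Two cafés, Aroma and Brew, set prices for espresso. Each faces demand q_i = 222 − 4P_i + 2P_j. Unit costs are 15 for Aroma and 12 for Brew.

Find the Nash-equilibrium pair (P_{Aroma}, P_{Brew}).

Aroma's profit: π = (P_{Aroma} − 15)(222 − 4P_{Aroma} + 2P_{Brew}).
∂π/∂P_{Aroma} = 282 − 8P_{Aroma} + 2P_{Brew} = 0 ⇒ P_{Aroma} = 35.25 + 0.25P_{Brew}.
Similarly P_{Brew} = 33.75 + 0.25P_{Aroma}.
Plugging P_{Brew} into Aroma's best response: P_{Aroma} = 35.25 + 0.25(33.75 + 0.25P_{Aroma}) ⇒ 0.9375P_{Aroma} = 43.6875, so P_{Aroma} = 46.6.
Then P_{Brew} = 33.75 + 0.25·46.6 = 45.4.

46.6, 45.4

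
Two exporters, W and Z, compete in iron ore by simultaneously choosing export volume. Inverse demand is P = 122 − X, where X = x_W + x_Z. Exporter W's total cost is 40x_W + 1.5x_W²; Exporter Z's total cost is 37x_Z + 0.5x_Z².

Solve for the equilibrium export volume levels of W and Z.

Exporter W's profit: π = x_W(122 − (x_W + x_Z)) − 40x_W − 1.5x_W².
∂π/∂x_W = 82 − 5x_W − x_Z = 0, so x_W = 16.4 − 0.2x_Z.
For Z: ∂π/∂x_Z = 85 − 3x_Z − x_W = 0 ⇒ x_Z = 85/3 − (1/3)x_W.
Solving the two reaction functions simultaneously: (1 − (−0.2)(−1/3))x_W = 16.4 − 0.2·(85/3), so (14/15)x_W = 161/15 and x_W = 11.5.
Then x_Z = 85/3 − (1/3)·11.5 = 24.5.

11.5, 24.5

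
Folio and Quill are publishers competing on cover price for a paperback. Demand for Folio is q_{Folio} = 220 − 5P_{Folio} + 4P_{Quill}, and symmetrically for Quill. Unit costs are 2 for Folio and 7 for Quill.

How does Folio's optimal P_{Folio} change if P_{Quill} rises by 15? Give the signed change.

6

Folio's profit: π = (P_{Folio} − 2)(220 − 5P_{Folio} + 4P_{Quill}).
∂π/∂P_{Folio} = 230 − 10P_{Folio} + 4P_{Quill} = 0 ⇒ P_{Folio} = 23 + 0.4P_{Quill}.
The reaction-function slope is 0.4, so a 15-unit rise in P_{Quill} moves P_{Folio} by 0.4 × 15 = 6. Folio's best response rises — the actions are strategic complements.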